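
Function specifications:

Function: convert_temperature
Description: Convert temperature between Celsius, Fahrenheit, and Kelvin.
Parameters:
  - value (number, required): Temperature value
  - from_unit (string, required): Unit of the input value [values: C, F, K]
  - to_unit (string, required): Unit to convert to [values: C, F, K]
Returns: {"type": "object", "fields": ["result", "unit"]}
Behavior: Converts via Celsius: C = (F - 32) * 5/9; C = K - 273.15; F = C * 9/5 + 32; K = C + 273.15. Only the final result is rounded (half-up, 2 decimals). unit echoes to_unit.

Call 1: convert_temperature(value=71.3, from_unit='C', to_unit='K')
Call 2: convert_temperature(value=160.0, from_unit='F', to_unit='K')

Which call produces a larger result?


Call 1:
  Input already in C: 71.3
  To K: 71.3 + 273.15 = 344.45
  Round to 2 decimals: 344.45
  -> 344.45 K
Call 2:
  To C: (160 - 32) * 5/9 = 71.111111
  To K: 71.111111 + 273.15 = 344.261111
  Round to 2 decimals: 344.26
  -> 344.26 K
Call 1 (344.45 K)


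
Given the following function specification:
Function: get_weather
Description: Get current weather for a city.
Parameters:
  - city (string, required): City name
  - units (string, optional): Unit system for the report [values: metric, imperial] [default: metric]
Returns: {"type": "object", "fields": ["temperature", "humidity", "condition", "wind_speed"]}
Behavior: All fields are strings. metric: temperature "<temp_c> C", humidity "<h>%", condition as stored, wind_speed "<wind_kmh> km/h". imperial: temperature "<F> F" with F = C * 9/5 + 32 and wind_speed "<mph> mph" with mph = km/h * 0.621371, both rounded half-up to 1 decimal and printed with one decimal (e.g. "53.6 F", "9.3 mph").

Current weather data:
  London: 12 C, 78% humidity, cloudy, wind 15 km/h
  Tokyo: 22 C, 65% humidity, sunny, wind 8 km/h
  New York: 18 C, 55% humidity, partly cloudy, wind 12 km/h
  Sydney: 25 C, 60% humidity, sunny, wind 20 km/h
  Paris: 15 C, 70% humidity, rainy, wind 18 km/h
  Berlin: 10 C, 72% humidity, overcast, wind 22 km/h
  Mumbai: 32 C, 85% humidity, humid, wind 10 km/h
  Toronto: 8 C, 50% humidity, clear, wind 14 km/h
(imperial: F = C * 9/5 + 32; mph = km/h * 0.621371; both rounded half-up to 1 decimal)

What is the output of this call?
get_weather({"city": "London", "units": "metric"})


London record: 12 C, 78%, cloudy, 15 km/h
metric: report values as stored ('<temp_c> C', '<humidity>%', '<wind_kmh> km/h')
Output:
{"temperature": "12 C", "humidity": "78%", "condition": "cloudy", "wind_speed": "15 km/h"}


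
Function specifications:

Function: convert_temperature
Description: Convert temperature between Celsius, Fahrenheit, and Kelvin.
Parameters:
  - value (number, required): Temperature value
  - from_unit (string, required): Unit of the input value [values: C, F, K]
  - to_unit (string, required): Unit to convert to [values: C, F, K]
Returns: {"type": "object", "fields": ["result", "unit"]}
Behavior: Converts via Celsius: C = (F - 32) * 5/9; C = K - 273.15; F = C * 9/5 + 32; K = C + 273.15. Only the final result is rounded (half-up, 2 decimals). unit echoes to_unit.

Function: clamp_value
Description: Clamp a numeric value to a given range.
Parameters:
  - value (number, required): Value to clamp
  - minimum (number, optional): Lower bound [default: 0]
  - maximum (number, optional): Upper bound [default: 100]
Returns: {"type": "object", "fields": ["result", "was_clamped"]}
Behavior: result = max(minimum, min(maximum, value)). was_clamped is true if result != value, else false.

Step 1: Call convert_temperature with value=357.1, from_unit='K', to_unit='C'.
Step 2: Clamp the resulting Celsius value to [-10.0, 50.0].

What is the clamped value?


Step 1: convert_temperature(value=357.1, from_unit=K, to_unit=C)
  To C: 357.1 - 273.15 = 83.95
  Target is C: 83.95
  Round to 2 decimals: 83.95
  -> result = 83.95 C
Step 2: clamp_value(value=83.95, minimum=-10.0, maximum=50.0)
  result = max(-10.0, min(50.0, 83.95)) = max(-10.0, 50.0) = 50.0
  was_clamped = (50.0 != 83.95) = true
  -> result = 50.0
50.0


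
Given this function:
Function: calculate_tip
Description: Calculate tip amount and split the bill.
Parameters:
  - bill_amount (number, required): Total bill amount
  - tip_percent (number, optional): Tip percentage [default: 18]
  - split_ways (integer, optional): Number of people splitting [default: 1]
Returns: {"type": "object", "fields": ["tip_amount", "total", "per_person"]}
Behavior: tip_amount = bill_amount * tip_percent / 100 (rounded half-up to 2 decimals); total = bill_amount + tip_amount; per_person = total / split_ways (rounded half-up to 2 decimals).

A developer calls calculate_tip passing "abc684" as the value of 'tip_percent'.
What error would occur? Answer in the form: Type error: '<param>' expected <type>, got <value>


Spec: 'tip_percent' is declared as number; "abc684" is a string.
Type error: 'tip_percent' expected number, got "abc684"


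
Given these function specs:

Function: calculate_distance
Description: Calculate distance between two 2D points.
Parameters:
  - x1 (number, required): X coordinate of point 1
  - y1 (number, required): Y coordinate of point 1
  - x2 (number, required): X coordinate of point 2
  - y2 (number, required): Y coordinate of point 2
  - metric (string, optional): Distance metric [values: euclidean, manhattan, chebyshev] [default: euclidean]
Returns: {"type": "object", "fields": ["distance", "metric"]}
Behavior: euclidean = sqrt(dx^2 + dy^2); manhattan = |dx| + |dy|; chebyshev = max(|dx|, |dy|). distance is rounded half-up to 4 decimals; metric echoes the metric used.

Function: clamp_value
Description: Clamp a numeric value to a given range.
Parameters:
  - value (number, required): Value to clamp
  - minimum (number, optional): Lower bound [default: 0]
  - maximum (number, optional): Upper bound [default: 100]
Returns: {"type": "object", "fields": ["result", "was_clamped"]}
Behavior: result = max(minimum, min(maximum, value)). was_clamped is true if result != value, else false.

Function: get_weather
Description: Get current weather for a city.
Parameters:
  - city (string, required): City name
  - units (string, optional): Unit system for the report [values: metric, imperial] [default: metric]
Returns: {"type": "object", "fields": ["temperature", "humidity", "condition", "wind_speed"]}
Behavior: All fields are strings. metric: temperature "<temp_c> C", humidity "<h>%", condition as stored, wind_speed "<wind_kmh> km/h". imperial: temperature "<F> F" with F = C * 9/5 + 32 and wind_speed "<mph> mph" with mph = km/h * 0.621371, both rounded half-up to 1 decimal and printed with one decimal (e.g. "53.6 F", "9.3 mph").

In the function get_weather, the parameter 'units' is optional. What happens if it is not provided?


The get_weather spec declares:
  - units (string, optional): Unit system for the report [values: metric, imperial] [default: metric]
It defaults to metric


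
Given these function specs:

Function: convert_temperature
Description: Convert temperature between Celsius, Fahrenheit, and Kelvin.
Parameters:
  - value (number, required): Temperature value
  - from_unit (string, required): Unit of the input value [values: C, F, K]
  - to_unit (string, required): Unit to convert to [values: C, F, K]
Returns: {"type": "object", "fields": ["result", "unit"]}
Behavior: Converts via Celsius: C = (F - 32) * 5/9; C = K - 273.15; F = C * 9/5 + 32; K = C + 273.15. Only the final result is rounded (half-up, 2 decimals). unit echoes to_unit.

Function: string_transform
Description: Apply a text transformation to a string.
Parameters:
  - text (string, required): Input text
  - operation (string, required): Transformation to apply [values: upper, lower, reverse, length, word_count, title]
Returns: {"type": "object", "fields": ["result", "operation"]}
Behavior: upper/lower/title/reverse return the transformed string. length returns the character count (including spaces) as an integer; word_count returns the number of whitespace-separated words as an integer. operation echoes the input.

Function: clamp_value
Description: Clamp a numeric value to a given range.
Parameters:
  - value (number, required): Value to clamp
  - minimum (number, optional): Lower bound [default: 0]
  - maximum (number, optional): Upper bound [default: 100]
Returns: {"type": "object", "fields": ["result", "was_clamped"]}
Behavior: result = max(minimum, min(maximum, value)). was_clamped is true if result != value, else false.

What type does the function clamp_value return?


The clamp_value spec declares Returns: {"type": "object", "fields": ["result", "was_clamped"]}
Type:
object


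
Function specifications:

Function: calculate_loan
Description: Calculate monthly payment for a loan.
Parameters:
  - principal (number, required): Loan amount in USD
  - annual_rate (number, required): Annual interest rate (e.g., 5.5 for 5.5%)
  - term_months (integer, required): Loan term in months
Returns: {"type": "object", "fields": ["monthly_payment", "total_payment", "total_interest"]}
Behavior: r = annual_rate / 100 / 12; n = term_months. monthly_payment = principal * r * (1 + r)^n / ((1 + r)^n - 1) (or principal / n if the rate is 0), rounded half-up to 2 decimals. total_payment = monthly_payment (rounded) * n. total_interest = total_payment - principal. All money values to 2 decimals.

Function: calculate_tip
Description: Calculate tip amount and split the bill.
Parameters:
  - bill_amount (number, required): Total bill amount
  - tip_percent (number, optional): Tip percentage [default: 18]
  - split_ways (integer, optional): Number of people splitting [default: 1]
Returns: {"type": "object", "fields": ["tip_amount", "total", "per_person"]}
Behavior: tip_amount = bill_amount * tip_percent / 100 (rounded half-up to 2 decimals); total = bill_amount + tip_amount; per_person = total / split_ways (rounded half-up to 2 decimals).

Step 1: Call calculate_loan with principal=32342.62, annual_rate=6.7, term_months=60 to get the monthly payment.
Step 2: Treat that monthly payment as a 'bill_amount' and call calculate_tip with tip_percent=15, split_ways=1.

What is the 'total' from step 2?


Step 1: calculate_loan(principal=32342.62, annual_rate=6.7, term_months=60)
  r = 6.7 / 100 / 12 = 0.005583333333 (keep full precision)
  (1 + r)^60 = 1.39663847
  monthly_payment = 32342.62 * 0.005583333333 * 1.39663847 / (1.39663847 - 1) = 635.854749 -> 635.85
  total_payment = 635.85 * 60 = 38151.00
  total_interest = 38151.00 - 32342.62 = 5808.38
  -> monthly_payment = 635.85
Step 2: calculate_tip(bill_amount=635.85, tip_percent=15, split_ways=1)
  tip_amount = 635.85 * 15/100 = 95.3775 -> 95.38
  total = 635.85 + 95.38 = 731.23
  per_person = 731.23 / 1 = 731.23 -> 731.23
  -> total = 731.23
$731.23


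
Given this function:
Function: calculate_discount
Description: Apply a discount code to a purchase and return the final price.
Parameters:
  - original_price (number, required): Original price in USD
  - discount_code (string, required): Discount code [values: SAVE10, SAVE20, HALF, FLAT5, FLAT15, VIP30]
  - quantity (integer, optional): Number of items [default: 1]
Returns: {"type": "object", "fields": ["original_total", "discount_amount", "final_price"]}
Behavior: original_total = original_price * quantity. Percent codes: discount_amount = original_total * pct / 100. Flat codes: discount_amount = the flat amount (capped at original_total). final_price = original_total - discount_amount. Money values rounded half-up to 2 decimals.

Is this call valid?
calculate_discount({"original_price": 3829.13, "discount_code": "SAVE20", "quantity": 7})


Checking all required parameters present and types match... All valid.
Valid


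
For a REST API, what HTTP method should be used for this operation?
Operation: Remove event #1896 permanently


GET = read, POST = create, PUT = update/replace, DELETE = remove
This operation is a removal.
DELETE


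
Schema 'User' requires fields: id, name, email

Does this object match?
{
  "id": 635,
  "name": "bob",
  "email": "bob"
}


Checking required fields... All present.
Valid - all required fields present


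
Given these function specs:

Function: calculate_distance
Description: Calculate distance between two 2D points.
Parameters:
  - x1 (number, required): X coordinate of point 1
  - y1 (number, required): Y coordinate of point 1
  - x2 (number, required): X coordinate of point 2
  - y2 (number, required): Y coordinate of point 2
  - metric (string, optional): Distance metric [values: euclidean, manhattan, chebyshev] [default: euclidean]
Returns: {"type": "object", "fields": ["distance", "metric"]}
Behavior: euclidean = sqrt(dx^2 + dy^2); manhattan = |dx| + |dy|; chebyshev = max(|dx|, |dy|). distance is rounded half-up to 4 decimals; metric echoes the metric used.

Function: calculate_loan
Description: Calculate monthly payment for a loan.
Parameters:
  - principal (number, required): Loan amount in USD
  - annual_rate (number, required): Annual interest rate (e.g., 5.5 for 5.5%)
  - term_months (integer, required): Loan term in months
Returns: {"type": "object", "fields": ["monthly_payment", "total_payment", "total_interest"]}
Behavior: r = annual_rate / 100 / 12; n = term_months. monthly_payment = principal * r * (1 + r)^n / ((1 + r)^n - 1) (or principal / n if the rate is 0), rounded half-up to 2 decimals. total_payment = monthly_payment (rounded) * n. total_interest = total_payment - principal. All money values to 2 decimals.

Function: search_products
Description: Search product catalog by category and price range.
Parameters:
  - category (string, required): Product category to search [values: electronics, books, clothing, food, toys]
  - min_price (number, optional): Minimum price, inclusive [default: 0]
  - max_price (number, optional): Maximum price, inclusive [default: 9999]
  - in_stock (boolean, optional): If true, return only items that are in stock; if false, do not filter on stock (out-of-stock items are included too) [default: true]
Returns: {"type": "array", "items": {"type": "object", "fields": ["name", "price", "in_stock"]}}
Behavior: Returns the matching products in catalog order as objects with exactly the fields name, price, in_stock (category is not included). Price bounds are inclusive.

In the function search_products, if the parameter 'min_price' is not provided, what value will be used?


The search_products spec declares:
  - min_price (number, optional): Minimum price, inclusive [default: 0]
Default:
0


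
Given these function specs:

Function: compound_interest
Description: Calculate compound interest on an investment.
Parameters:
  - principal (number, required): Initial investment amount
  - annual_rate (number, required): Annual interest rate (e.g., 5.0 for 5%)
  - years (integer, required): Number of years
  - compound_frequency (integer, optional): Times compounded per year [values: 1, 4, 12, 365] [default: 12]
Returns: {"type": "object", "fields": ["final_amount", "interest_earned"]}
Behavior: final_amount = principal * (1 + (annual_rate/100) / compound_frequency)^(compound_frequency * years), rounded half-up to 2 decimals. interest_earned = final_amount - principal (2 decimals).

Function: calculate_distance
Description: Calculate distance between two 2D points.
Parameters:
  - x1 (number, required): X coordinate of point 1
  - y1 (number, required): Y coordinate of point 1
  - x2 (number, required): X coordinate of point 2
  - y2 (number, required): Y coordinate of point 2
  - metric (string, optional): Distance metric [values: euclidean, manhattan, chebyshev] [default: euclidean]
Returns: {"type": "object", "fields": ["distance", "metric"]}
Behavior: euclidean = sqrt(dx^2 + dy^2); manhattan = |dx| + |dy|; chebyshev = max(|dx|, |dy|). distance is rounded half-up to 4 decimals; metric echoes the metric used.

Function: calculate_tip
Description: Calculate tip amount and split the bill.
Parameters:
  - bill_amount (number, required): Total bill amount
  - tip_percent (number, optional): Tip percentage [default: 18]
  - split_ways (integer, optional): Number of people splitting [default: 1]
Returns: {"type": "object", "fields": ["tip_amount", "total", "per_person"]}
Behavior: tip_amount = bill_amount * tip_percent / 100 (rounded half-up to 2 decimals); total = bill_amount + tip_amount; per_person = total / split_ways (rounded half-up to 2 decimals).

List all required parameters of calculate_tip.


Parameters of calculate_tip and their required/optional flag:
  bill_amount: required
  tip_percent: optional
  split_ways: optional
bill_amount


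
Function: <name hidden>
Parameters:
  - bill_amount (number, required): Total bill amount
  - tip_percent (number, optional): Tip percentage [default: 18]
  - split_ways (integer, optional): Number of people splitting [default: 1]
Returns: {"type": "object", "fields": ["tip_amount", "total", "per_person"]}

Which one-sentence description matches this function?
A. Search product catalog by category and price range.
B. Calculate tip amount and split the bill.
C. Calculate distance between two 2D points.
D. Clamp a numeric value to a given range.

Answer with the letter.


Parameters bill_amount, tip_percent, split_ways and return ["tip_amount", "total", "per_person"] fit: Calculate tip amount and split the bill.
B


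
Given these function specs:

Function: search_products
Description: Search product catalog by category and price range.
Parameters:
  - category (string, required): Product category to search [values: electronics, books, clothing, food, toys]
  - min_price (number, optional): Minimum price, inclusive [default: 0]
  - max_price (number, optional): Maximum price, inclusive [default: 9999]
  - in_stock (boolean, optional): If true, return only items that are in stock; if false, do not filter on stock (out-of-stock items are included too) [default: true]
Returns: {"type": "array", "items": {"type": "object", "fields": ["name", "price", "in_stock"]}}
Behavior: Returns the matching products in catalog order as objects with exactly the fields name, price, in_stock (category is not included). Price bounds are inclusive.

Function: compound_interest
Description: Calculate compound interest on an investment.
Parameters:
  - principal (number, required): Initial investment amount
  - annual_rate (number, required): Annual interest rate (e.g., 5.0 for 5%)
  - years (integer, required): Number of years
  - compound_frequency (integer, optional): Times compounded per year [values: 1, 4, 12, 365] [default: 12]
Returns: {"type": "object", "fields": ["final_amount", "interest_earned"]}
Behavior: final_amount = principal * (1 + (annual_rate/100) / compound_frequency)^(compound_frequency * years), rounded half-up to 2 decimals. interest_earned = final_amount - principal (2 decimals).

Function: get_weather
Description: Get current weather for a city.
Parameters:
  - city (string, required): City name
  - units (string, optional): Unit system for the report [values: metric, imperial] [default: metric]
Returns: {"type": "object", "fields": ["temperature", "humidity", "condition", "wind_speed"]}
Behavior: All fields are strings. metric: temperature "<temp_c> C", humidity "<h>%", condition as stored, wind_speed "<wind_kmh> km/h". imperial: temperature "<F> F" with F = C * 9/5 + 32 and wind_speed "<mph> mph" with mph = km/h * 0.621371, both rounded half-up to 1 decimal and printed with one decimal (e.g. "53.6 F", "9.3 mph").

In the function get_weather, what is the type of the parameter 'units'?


The get_weather spec declares:
  - units (string, optional): Unit system for the report [values: metric, imperial] [default: metric]
Type:
string


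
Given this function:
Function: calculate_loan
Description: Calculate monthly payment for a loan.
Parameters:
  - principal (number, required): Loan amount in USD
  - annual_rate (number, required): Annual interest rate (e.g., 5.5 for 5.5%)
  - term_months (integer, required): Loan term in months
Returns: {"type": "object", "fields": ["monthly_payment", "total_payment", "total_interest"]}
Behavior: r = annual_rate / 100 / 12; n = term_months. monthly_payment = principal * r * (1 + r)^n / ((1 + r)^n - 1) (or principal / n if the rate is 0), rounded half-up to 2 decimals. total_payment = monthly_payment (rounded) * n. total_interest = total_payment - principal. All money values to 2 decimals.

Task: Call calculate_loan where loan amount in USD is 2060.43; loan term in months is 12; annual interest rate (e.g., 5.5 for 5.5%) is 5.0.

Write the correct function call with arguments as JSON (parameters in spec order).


Mapping each described value to its parameter name:
  'Loan amount in USD' -> principal = 2060.43
  'Loan term in months' -> term_months = 12
  'Annual interest rate (e.g., 5.5 for 5.5%)' -> annual_rate = 5.0
calculate_loan({"principal": 2060.43, "annual_rate": 5.0, "term_months": 12})


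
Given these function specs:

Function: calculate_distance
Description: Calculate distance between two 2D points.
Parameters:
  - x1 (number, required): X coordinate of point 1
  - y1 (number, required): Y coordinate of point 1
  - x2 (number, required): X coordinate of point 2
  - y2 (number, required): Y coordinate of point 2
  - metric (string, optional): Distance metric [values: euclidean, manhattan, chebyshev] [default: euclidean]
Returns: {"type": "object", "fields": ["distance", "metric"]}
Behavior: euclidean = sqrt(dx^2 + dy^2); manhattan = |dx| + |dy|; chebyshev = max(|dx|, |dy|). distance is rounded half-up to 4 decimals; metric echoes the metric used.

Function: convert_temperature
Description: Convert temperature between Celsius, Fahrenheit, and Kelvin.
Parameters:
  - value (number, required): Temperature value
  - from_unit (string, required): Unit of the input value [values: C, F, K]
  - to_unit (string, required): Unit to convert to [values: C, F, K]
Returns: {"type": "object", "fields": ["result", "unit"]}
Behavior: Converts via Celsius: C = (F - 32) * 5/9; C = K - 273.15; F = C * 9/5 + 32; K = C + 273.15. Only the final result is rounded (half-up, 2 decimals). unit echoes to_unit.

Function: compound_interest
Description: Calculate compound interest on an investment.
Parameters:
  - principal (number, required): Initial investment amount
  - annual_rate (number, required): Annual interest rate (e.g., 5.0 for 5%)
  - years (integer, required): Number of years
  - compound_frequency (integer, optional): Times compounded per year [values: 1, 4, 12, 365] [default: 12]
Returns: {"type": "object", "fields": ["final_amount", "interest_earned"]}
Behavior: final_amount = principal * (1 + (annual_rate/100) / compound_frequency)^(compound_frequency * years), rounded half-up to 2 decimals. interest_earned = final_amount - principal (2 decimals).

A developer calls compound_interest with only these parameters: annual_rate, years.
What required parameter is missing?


Required parameters: principal, annual_rate, years
Provided: annual_rate, years
Missing: principal
principal


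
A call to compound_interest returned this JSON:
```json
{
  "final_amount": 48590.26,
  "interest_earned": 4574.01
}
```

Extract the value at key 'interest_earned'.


4574.01


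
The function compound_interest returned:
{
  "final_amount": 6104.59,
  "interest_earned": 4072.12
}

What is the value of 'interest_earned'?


4072.12


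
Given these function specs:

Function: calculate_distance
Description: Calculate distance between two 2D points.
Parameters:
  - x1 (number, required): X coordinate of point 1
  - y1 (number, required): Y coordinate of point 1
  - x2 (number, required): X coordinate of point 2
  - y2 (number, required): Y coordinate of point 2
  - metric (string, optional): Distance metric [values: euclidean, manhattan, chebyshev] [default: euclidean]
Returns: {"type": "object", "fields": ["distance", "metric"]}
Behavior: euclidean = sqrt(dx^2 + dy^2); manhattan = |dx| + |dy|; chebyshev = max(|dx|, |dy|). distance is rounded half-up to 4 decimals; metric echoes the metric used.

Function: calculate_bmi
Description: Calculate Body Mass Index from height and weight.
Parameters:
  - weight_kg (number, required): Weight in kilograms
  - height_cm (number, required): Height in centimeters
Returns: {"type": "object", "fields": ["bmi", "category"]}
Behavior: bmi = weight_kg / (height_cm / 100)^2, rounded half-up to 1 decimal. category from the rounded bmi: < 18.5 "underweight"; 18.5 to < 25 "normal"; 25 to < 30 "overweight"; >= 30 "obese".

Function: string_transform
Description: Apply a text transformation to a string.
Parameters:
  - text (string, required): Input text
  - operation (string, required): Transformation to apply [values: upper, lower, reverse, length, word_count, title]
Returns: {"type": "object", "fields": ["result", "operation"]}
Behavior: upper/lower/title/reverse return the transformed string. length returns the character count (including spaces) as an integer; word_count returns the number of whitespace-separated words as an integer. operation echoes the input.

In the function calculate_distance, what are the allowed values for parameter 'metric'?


The calculate_distance spec declares:
  - metric (string, optional): Distance metric [values: euclidean, manhattan, chebyshev] [default: euclidean]
Allowed values:
euclidean, manhattan, chebyshev


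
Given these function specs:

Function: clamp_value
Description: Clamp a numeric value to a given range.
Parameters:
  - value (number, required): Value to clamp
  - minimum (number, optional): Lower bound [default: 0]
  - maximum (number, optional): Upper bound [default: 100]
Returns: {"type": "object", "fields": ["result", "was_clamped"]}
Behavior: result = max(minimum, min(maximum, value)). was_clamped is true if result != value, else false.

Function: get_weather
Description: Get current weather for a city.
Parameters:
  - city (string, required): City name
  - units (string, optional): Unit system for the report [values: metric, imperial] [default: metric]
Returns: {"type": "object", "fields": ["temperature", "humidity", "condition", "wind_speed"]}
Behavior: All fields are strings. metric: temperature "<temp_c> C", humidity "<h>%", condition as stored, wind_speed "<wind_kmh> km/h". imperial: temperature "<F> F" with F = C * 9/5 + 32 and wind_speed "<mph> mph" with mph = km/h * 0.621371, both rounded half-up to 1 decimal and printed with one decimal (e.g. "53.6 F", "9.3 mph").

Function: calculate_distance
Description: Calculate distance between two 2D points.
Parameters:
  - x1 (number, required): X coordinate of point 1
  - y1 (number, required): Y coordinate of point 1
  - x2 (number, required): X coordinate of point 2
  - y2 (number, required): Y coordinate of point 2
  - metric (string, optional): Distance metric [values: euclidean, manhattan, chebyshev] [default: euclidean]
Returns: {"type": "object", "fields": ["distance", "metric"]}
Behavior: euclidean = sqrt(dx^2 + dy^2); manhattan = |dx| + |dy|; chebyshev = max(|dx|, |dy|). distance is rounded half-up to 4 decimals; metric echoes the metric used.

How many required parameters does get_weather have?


Parameters of get_weather: city (required), units (optional)
Required count:
1


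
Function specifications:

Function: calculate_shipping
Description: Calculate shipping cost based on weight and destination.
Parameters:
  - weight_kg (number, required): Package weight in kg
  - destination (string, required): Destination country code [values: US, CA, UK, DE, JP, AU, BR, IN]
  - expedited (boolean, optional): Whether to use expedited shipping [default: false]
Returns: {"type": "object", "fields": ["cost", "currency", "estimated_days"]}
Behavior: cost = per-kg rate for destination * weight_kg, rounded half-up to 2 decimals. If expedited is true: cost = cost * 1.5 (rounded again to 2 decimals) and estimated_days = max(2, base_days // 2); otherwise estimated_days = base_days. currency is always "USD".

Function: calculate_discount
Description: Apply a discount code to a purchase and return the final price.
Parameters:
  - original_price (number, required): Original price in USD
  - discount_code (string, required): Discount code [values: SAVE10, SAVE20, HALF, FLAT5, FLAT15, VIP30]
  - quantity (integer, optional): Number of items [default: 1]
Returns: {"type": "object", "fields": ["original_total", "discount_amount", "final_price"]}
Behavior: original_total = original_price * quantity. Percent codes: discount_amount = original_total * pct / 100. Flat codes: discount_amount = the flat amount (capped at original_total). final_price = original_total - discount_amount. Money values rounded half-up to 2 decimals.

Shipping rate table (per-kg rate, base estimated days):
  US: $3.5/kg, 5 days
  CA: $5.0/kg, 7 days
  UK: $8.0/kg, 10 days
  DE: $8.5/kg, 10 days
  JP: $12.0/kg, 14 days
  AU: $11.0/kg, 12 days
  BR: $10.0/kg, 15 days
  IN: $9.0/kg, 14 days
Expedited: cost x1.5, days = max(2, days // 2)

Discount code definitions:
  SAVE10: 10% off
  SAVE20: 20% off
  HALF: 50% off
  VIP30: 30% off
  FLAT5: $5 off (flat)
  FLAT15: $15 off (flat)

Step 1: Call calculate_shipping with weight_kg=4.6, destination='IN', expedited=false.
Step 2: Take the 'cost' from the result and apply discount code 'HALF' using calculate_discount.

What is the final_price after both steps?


Step 1: calculate_shipping(weight_kg=4.6, destination=IN, expedited=false)
  Rate for IN: $9.0/kg, base 14 days
  cost = 9.0 * 4.6 = 41.4 -> 41.40
  expedited not set/false: estimated_days = 14
  -> cost = 41.40 USD
Step 2: calculate_discount(original_price=41.4, discount_code=HALF, quantity=1)
  original_total = 41.4 * 1 = 41.40
  HALF = 50% off: discount_amount = 41.40 * 50/100 = 20.7 -> 20.70
  final_price = 41.40 - 20.70 = 20.70
  -> final_price = 20.70
$20.70


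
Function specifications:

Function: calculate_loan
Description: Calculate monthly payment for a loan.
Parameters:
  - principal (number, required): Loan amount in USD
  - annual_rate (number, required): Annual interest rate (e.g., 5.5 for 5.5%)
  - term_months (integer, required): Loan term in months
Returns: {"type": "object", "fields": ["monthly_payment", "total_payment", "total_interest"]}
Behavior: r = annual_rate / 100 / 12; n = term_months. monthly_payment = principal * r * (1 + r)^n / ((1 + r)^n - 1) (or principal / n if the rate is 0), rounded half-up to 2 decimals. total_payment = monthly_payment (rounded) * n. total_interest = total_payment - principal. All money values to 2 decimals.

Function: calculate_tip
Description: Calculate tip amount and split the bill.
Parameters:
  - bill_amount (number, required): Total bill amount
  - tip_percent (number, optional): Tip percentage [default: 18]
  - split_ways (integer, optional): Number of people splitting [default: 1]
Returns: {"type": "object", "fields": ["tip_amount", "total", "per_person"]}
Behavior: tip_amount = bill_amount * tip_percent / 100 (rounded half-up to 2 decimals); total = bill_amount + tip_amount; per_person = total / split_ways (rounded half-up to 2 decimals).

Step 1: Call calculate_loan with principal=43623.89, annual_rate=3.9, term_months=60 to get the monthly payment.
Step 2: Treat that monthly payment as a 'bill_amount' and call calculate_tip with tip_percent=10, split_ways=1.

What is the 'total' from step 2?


Step 1: calculate_loan(principal=43623.89, annual_rate=3.9, term_months=60)
  r = 3.9 / 100 / 12 = 0.00325 (keep full precision)
  (1 + r)^60 = 1.21492678
  monthly_payment = 43623.89 * 0.00325 * 1.21492678 / (1.21492678 - 1) = 801.433195 -> 801.43
  total_payment = 801.43 * 60 = 48085.80
  total_interest = 48085.80 - 43623.89 = 4461.91
  -> monthly_payment = 801.43
Step 2: calculate_tip(bill_amount=801.43, tip_percent=10, split_ways=1)
  tip_amount = 801.43 * 10/100 = 80.143 -> 80.14
  total = 801.43 + 80.14 = 881.57
  per_person = 881.57 / 1 = 881.57 -> 881.57
  -> total = 881.57
$881.57


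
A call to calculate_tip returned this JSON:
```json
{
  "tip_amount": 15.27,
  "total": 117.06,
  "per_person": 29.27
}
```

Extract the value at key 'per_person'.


29.27


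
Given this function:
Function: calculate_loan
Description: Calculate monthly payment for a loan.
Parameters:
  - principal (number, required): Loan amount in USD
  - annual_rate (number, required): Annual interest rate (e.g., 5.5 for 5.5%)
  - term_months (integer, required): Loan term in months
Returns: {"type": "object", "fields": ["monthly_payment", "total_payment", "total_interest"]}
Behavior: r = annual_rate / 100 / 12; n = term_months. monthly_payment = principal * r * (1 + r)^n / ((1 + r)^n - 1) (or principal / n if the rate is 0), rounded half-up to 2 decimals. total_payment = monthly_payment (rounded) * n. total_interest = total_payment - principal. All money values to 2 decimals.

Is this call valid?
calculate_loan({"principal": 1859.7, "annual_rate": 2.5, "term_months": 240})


Checking all required parameters present and types match... All valid.
Valid


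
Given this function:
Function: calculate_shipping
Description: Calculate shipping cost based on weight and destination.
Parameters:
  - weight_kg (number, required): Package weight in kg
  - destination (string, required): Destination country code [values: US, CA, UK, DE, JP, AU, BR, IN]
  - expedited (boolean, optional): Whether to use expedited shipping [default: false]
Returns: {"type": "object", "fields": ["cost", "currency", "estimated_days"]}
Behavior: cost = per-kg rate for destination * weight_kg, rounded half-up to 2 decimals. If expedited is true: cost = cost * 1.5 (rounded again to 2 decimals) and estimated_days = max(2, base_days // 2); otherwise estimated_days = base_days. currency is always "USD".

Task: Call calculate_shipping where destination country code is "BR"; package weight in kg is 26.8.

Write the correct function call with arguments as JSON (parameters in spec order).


Mapping each described value to its parameter name:
  'Destination country code' -> destination = "BR"
  'Package weight in kg' -> weight_kg = 26.8
calculate_shipping({"weight_kg": 26.8, "destination": "BR"})


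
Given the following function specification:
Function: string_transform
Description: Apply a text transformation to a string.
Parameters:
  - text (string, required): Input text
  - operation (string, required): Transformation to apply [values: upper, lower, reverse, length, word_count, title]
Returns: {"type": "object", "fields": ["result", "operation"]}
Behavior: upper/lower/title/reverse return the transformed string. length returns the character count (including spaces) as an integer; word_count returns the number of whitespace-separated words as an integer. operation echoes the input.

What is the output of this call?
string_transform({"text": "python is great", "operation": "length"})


length counts every character including spaces: 15
Output:
{"result": 15, "operation": "length"}


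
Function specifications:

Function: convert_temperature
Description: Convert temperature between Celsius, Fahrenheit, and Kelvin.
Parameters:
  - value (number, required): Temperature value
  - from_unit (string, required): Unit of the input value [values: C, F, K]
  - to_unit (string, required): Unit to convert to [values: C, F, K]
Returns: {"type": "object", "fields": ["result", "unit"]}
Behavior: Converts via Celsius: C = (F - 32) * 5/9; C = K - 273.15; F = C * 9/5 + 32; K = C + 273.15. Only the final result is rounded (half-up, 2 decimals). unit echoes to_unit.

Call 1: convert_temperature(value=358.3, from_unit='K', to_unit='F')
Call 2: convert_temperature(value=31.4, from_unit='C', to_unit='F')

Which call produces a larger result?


Call 1:
  To C: 358.3 - 273.15 = 85.15
  To F: 85.15 * 9/5 + 32 = 185.27
  Round to 2 decimals: 185.27
  -> 185.27 F
Call 2:
  Input already in C: 31.4
  To F: 31.4 * 9/5 + 32 = 88.52
  Round to 2 decimals: 88.52
  -> 88.52 F
Call 1 (185.27 F)


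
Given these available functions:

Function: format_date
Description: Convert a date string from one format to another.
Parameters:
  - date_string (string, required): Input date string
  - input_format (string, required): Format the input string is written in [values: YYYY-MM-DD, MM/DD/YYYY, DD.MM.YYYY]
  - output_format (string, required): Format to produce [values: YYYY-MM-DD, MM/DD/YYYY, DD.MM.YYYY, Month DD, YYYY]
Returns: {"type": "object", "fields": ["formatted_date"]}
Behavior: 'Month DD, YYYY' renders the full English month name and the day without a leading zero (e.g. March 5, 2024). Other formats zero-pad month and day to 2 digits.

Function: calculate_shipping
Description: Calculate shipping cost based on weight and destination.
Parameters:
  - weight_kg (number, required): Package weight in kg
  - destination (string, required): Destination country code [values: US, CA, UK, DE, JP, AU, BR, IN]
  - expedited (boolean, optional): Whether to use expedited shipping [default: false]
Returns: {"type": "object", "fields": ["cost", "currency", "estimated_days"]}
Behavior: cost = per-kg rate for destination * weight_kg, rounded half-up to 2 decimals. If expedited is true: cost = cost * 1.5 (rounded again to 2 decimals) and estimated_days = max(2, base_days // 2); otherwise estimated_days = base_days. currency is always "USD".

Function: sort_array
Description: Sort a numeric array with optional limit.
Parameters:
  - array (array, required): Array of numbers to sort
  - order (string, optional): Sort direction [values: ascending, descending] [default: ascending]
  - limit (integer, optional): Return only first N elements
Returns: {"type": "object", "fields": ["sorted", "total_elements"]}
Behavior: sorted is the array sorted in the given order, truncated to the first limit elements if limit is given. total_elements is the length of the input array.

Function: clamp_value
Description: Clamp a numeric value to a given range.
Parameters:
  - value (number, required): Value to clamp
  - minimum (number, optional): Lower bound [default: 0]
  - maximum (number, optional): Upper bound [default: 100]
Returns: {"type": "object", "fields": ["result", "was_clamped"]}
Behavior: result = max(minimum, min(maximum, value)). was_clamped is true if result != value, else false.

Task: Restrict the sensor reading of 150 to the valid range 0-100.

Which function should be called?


The task needs a function whose description is: Clamp a numeric value to a given range.
clamp_value


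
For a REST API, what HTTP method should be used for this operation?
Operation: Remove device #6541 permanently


GET = read, POST = create, PUT = update/replace, DELETE = remove
This operation is a removal.
DELETE


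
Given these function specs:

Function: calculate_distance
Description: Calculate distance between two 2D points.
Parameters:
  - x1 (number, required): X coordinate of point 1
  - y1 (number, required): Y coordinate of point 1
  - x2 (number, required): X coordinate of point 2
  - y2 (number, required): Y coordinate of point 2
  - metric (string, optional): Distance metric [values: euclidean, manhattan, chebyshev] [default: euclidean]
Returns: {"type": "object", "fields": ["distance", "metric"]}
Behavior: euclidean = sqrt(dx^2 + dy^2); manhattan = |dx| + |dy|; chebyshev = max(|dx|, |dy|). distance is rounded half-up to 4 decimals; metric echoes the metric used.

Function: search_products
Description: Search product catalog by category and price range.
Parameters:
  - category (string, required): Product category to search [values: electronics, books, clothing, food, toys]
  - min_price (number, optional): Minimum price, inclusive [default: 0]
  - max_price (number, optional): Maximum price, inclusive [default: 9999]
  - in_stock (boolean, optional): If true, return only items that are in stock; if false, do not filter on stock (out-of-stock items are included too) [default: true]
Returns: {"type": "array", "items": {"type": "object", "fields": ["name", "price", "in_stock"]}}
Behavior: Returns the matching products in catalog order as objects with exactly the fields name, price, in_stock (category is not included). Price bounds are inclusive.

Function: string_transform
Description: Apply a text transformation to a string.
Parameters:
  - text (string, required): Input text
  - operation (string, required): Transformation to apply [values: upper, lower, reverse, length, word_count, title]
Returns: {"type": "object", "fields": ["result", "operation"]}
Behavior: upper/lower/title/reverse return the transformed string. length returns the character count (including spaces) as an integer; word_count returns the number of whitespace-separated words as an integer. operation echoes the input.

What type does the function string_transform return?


The string_transform spec declares Returns: {"type": "object", "fields": ["result", "operation"]}
Type:
object
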